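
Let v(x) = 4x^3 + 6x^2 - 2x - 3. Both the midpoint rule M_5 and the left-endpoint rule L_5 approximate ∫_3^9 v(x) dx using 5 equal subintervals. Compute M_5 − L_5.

1768.32

M_5 = 7737.84.
L_5 = 5969.52.
M_5 − L_5 = 1768.32.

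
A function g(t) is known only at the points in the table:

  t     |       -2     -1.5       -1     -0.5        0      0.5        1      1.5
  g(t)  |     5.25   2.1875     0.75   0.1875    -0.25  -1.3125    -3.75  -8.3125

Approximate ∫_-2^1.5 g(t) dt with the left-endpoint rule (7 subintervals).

Δt = 0.5.
Sum = 0.5·[5.25 + 2.1875 + 0.75 + 0.1875 + (-0.25) + (-1.3125) + (-3.75)] = 1.53125.

1.53125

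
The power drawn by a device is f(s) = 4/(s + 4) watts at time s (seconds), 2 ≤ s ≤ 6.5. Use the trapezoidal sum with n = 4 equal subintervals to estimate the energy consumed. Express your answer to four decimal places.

Δs = (6.5 − 2)/4 = 1.125.
f(2) = 2/3, f(3.125) = 32/57, f(4.25) = 16/33, f(5.375) = 32/75, f(6.5) = 8/21.
T_4 = (Δs/2)·[f(s_0) + 2f(s_1) + 2f(s_2) + 2f(s_3) + f(s_4)].
Sum ≈ 2.2463.

2.2463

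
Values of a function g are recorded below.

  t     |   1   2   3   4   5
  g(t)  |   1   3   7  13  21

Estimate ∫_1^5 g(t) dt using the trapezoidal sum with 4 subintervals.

Δt = 1.
T_4 = (1/2)·[1 + 2·3 + 2·7 + 2·13 + 21] = 34.

34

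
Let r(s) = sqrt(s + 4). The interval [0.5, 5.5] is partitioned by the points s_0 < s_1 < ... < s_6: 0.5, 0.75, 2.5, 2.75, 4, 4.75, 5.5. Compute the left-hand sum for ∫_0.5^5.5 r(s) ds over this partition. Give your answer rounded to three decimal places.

Subinterval widths: 0.25, 1.75, 0.25, 1.25, 0.75, 0.75.
Left endpoints: 0.5, 0.75, 2.5, 2.75, 4, 4.75.
r(0.5) ≈ 2.121, r(0.75) ≈ 2.179, r(2.5) ≈ 2.550, r(2.75) ≈ 2.598, r(4) ≈ 2.828, r(4.75) ≈ 2.958.
Sum = Σ Δs_i · r(s_i).
Sum ≈ 12.569.

12.569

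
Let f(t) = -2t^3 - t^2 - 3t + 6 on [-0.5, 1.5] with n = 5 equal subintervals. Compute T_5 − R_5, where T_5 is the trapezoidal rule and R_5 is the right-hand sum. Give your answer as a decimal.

T_5 = 5.12.
R_5 = 2.12.
T_5 − R_5 = 3.

3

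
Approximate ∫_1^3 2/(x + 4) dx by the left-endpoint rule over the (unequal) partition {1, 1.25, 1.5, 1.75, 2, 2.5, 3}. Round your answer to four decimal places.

0.6936

Subinterval widths: 0.25, 0.25, 0.25, 0.25, 0.5, 0.5.
Left endpoints: 1, 1.25, 1.5, 1.75, 2, 2.5.
f(1) = 0.4, f(1.25) = 8/21, f(1.5) = 4/11, f(1.75) = 8/23, f(2) = 1/3, f(2.5) = 4/13.
Sum = Σ Δx_i · f(x_i).
Sum ≈ 0.6936.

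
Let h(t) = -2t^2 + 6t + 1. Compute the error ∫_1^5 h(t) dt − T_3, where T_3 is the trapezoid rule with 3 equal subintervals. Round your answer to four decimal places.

Exact integral: ∫_1^5 h(t) dt ≈ -6.666667.
T_3 ≈ -9.037037.
Error ≈ -6.666667 − (-9.037037) ≈ 2.3704.

2.3704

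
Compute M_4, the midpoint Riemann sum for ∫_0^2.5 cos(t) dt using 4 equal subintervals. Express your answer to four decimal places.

Δt = (2.5 − 0)/4 = 0.625.
Midpoints: 0.3125, 0.9375, 1.5625, 2.1875.
f(0.3125) ≈ 0.9516, f(0.9375) ≈ 0.5918, f(1.5625) ≈ 0.0083, f(2.1875) ≈ -0.5783.
Sum = Δt · [f(0.3125) + f(0.9375) + f(1.5625) + f(2.1875)].
Sum ≈ 0.6083.

0.6083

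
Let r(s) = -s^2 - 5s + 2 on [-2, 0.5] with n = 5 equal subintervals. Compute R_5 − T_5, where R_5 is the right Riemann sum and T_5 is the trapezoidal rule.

-2.1875

R_5 = 9.375.
T_5 = 11.5625.
R_5 − T_5 = -2.1875.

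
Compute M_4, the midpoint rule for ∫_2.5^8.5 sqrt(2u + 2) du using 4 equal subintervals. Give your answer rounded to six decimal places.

21.446741

Δu = (8.5 − 2.5)/4 = 1.5.
Midpoints: 3.25, 4.75, 6.25, 7.75.
f(3.25) ≈ 2.915476, f(4.75) ≈ 3.391165, f(6.25) ≈ 3.807887, f(7.75) ≈ 4.183300.
Sum = Δu · [f(3.25) + f(4.75) + f(6.25) + f(7.75)].
Sum ≈ 21.446741.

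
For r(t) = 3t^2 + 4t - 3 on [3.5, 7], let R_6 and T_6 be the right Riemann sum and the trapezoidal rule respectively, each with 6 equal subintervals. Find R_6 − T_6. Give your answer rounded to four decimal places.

36.2396

R_6 ≈ 399.960069.
T_6 ≈ 363.720486.
R_6 − T_6 ≈ 36.2396.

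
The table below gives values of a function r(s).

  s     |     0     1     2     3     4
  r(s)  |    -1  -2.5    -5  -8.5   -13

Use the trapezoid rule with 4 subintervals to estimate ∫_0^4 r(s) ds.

Δs = 1.
T_4 = (1/2)·[(-1) + 2·(-2.5) + 2·(-5) + 2·(-8.5) + (-13)] = -23.

-23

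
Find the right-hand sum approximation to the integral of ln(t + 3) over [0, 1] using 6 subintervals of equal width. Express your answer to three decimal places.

1.273

Δt = (1 − 0)/6 = 1/6.
Right endpoints: 1/6, 1/3, 0.5, 2/3, 5/6, 1.
f(1/6) ≈ 1.153, f(1/3) ≈ 1.204, f(0.5) ≈ 1.253, f(2/3) ≈ 1.299, f(5/6) ≈ 1.344, f(1) ≈ 1.386.
Sum = Δt · [f(1/6) + f(1/3) + f(0.5) + ...].
Sum ≈ 1.273.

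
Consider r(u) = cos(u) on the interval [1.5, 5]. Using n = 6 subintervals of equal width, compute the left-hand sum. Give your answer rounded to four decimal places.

Δu = (5 − 1.5)/6 = 7/12.
Left endpoints: 1.5, 25/12, 8/3, 3.25, 23/6, 53/12.
r(1.5) ≈ 0.0707, r(25/12) ≈ -0.4904, r(8/3) ≈ -0.8893, r(3.25) ≈ -0.9941, r(23/6) ≈ -0.7701, r(53/12) ≈ -0.2914.
Sum = Δu · [r(1.5) + r(25/12) + r(8/3) + ...].
Sum ≈ -1.9627.

-1.9627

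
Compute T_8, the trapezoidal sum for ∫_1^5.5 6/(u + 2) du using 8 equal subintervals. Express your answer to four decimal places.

Δu = (5.5 − 1)/8 = 0.5625.
f(1) = 2, f(1.5625) = 32/19, f(2.125) = 16/11, f(2.6875) = 1.28, f(3.25) = 8/7, f(3.8125) = 32/31, f(4.375) = 16/17, f(4.9375) = 32/37, f(5.5) = 0.8.
T_8 = (Δu/2)·[f(u_0) + 2f(u_1) + ... + 2f(u_{7}) + f(u_8)].
Sum ≈ 5.5125.

5.5125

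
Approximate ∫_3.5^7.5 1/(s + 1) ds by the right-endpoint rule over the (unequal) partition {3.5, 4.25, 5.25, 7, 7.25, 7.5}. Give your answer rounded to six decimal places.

0.581322

Subinterval widths: 0.75, 1, 1.75, 0.25, 0.25.
Right endpoints: 4.25, 5.25, 7, 7.25, 7.5.
f(4.25) = 4/21, f(5.25) = 0.16, f(7) = 0.125, f(7.25) = 4/33, f(7.5) = 2/17.
Sum = Σ Δs_i · f(s_i).
Sum ≈ 0.581322.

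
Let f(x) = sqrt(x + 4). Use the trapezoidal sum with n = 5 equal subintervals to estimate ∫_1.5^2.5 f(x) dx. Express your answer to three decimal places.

2.449

Δx = (2.5 − 1.5)/5 = 0.2.
f(1.5) ≈ 2.345, f(1.7) ≈ 2.387, f(1.9) ≈ 2.429, f(2.1) ≈ 2.470, f(2.3) ≈ 2.510, f(2.5) ≈ 2.550.
T_5 = (Δx/2)·[f(x_0) + 2f(x_1) + ... + 2f(x_{4}) + f(x_5)].
Sum ≈ 2.449.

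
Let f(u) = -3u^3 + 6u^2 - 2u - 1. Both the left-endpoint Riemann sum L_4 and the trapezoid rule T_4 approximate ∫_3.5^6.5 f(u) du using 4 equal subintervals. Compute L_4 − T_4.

195.46875

L_4 = -611.25.
T_4 = -806.71875.
L_4 − T_4 = 195.46875.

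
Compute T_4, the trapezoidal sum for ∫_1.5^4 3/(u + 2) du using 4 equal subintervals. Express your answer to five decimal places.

Δu = (4 − 1.5)/4 = 0.625.
f(1.5) = 6/7, f(2.125) = 8/11, f(2.75) = 12/19, f(3.375) = 24/43, f(4) = 0.5.
T_4 = (Δu/2)·[f(u_0) + 2f(u_1) + 2f(u_2) + 2f(u_3) + f(u_4)].
Sum ≈ 1.62223.

1.62223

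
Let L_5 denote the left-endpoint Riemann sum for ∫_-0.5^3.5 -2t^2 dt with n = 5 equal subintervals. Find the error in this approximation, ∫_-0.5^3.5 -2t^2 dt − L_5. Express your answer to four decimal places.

Exact integral: ∫_-0.5^3.5 f(t) dt ≈ -28.666667.
L_5 = -19.92.
Error ≈ -28.666667 − (-19.92) ≈ -8.7467.

-8.7467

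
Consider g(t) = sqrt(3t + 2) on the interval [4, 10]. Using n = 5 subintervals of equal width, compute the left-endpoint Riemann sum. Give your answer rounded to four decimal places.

27.4204

Δt = (10 − 4)/5 = 1.2.
Left endpoints: 4, 5.2, 6.4, 7.6, 8.8.
g(4) ≈ 3.7417, g(5.2) ≈ 4.1952, g(6.4) ≈ 4.6043, g(7.6) ≈ 4.9800, g(8.8) ≈ 5.3292.
Sum = Δt · [g(4) + g(5.2) + g(6.4) + g(7.6) + g(8.8)].
Sum ≈ 27.4204.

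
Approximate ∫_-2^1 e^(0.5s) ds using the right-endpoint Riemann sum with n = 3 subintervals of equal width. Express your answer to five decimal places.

3.25525

Δs = (1 − (-2))/3 = 1.
Right endpoints: -1, 0, 1.
f(-1) ≈ 0.60653, f(0) ≈ 1.00000, f(1) ≈ 1.64872.
Sum = Δs · [f(-1) + f(0) + f(1)].
Sum ≈ 3.25525.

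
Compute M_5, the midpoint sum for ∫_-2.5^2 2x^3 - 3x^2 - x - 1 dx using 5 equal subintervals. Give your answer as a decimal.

Δx = (2 − (-2.5))/5 = 0.9.
Midpoints: -2.05, -1.15, -0.25, 0.65, 1.55.
f(-2.05) = -28.78775, f(-1.15) = -6.85925, f(-0.25) = -0.96875, f(0.65) = -2.36825, f(1.55) = -2.30975.
Sum = Δx · [f(-2.05) + f(-1.15) + f(-0.25) + f(0.65) + f(1.55)].
Sum = -37.164375.

-37.164375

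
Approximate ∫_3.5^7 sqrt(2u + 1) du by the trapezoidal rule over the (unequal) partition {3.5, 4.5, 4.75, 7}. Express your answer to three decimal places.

11.798

Subinterval widths: 1, 0.25, 2.25.
f(3.5) ≈ 2.828, f(4.5) ≈ 3.162, f(4.75) ≈ 3.240, f(7) ≈ 3.873.
On each subinterval the trapezoid contributes (Δu_i/2)·[f(u_{i-1}) + f(u_i)].
Sum ≈ 11.798.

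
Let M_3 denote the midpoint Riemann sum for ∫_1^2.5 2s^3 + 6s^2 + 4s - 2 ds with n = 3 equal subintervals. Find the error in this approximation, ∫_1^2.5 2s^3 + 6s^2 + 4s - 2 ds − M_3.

Exact integral: ∫_1^2.5 f(s) ds = 55.78125.
M_3 = 55.265625.
Error = 55.78125 − 55.265625 = 0.515625.

0.515625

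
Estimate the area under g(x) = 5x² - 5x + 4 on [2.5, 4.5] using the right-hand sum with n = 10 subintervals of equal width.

104.9

Δx = (4.5 − 2.5)/10 = 0.2.
Right endpoints: 2.7, 2.9, 3.1, 3.3, 3.5, 3.7, 3.9, 4.1, 4.3, 4.5.
g(2.7) = 26.95, g(2.9) = 31.55, g(3.1) = 36.55, g(3.3) = 41.95, g(3.5) = 47.75, g(3.7) = 53.95, g(3.9) = 60.55, g(4.1) = 67.55, g(4.3) = 74.95, g(4.5) = 82.75.
Sum = Δx · [g(2.7) + g(2.9) + g(3.1) + ...].
Sum = 104.9.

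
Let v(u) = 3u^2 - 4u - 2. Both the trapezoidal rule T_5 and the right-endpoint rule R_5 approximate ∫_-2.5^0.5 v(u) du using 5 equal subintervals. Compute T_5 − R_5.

T_5 = 22.29.
R_5 = 13.29.
T_5 − R_5 = 9.

9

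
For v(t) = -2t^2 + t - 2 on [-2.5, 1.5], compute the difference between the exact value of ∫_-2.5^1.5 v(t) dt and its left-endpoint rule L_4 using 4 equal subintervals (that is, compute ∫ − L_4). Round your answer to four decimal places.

7.3333

Exact integral: ∫_-2.5^1.5 v(t) dt ≈ -22.666667.
L_4 = -30.
Error ≈ -22.666667 − (-30) ≈ 7.3333.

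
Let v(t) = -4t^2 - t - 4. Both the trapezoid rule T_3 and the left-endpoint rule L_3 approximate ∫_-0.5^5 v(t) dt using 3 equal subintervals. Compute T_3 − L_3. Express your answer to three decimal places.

-95.792

T_3 ≈ -213.53241.
L_3 ≈ -117.74074.
T_3 − L_3 ≈ -95.792.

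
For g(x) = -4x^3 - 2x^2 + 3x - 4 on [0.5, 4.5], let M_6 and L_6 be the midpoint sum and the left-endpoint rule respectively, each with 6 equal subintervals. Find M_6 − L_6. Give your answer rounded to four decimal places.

-116.4444

M_6 ≈ -451.925926.
L_6 ≈ -335.481481.
M_6 − L_6 ≈ -116.4444.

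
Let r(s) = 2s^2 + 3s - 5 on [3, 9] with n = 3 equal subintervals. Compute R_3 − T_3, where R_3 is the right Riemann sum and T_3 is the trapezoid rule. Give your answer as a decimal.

R_3 = 716.
T_3 = 554.
R_3 − T_3 = 162.

162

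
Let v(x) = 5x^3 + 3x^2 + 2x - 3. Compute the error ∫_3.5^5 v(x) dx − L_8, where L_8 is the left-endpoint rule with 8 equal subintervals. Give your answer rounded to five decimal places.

Exact integral: ∫_3.5^5 v(x) dx = 684.046875.
L_8 ≈ 642.2702637.
Error ≈ 684.046875 − 642.2702637 ≈ 41.77661.

41.77661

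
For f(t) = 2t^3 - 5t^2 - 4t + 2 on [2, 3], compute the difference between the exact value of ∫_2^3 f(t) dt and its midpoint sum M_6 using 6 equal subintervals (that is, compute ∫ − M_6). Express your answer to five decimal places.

Exact integral: ∫_2^3 f(t) dt ≈ -7.1666667.
M_6 ≈ -7.1898148.
Error ≈ -7.1666667 − (-7.1898148) ≈ 0.02315.

0.02315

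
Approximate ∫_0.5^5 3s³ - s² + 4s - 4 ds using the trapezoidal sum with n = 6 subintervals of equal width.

Δs = (5 − 0.5)/6 = 0.75.
f(0.5) = -1.875, f(1.25) = 5.296875, f(2) = 24, f(2.75) = 61.828125, f(3.5) = 126.375, f(4.25) = 225.234375, f(5) = 366.
T_6 = (Δs/2)·[f(s_0) + 2f(s_1) + ... + 2f(s_{5}) + f(s_6)].
Sum = 468.59765625.

468.59765625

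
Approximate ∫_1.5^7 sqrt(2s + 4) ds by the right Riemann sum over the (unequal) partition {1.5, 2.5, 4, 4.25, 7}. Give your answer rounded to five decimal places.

20.74730

Subinterval widths: 1, 1.5, 0.25, 2.75.
Right endpoints: 2.5, 4, 4.25, 7.
f(2.5) ≈ 3.00000, f(4) ≈ 3.46410, f(4.25) ≈ 3.53553, f(7) ≈ 4.24264.
Sum = Σ Δs_i · f(s_i).
Sum ≈ 20.74730.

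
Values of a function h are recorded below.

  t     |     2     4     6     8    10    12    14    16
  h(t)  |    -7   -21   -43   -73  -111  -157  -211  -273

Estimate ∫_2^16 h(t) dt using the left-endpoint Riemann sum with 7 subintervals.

Δt = 2.
Sum = 2·[(-7) + (-21) + (-43) + (-73) + (-111) + (-157) + (-211)] = -1246.

-1246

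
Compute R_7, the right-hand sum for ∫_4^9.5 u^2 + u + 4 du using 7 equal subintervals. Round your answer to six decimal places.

Δu = (9.5 − 4)/7 = 11/14.
Right endpoints: 67/14, 39/7, 89/14, 50/7, 111/14, 61/7, 9.5.
f(67/14) = 6211/196, f(39/7) = 1990/49, f(89/14) = 9951/196, f(50/7) = 3046/49, f(111/14) = 14659/196, f(61/7) = 4344/49, f(9.5) = 103.75.
Sum = Δu · [f(67/14) + f(39/7) + f(89/14) + ...].
Sum ≈ 355.479592.

355.479592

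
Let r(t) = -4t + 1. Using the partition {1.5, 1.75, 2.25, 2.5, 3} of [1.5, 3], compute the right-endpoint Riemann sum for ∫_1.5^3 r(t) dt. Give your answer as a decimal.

Subinterval widths: 0.25, 0.5, 0.25, 0.5.
Right endpoints: 1.75, 2.25, 2.5, 3.
r(1.75) = -6, r(2.25) = -8, r(2.5) = -9, r(3) = -11.
Sum = Σ Δt_i · r(t_i).
Sum = -13.25.

-13.25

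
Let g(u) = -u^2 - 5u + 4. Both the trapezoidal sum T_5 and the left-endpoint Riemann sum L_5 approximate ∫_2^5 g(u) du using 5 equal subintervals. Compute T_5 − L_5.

-10.8

T_5 = -79.68.
L_5 = -68.88.
T_5 − L_5 = -10.8.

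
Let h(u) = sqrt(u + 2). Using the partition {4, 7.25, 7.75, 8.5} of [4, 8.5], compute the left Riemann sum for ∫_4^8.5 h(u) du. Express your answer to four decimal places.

Subinterval widths: 3.25, 0.5, 0.75.
Left endpoints: 4, 7.25, 7.75.
h(4) ≈ 2.4495, h(7.25) ≈ 3.0414, h(7.75) ≈ 3.1225.
Sum = Σ Δu_i · h(u_i).
Sum ≈ 11.8234.

11.8234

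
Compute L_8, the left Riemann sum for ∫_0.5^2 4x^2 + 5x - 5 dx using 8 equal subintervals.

10.30078125

Δx = (2 − 0.5)/8 = 0.1875.
Left endpoints: 0.5, 0.6875, 0.875, 1.0625, 1.25, 1.4375, 1.625, 1.8125.
f(0.5) = -1.5, f(0.6875) = 0.328125, f(0.875) = 2.4375, f(1.0625) = 4.828125, f(1.25) = 7.5, f(1.4375) = 10.453125, f(1.625) = 13.6875, f(1.8125) = 17.203125.
Sum = Δx · [f(0.5) + f(0.6875) + f(0.875) + ...].
Sum = 10.30078125.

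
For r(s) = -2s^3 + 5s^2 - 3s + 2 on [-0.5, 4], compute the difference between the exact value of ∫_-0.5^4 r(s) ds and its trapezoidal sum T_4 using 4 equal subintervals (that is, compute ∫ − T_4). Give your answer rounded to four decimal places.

5.2207

Exact integral: ∫_-0.5^4 r(s) ds = -35.71875.
T_4 ≈ -40.939453.
Error ≈ -35.71875 − (-40.939453) ≈ 5.2207.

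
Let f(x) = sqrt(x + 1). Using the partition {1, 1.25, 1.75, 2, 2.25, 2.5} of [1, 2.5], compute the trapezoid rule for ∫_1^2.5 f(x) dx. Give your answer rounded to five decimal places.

Subinterval widths: 0.25, 0.5, 0.25, 0.25, 0.25.
f(1) ≈ 1.41421, f(1.25) ≈ 1.50000, f(1.75) ≈ 1.65831, f(2) ≈ 1.73205, f(2.25) ≈ 1.80278, f(2.5) ≈ 1.87083.
On each subinterval the trapezoid contributes (Δx_i/2)·[f(x_{i-1}) + f(x_i)].
Sum ≈ 2.47870.

2.47870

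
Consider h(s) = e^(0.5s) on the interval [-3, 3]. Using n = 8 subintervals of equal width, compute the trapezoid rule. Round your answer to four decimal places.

8.6167

Δs = (3 − (-3))/8 = 0.75.
h(-3) ≈ 0.2231, h(-2.25) ≈ 0.3247, h(-1.5) ≈ 0.4724, h(-0.75) ≈ 0.6873, h(0) ≈ 1.0000, h(0.75) ≈ 1.4550, h(1.5) ≈ 2.1170, h(2.25) ≈ 3.0802, h(3) ≈ 4.4817.
T_8 = (Δs/2)·[h(s_0) + 2h(s_1) + ... + 2h(s_{7}) + h(s_8)].
Sum ≈ 8.6167.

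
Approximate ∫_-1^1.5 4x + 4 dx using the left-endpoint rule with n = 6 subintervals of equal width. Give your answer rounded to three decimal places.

10.417

Δx = (1.5 − (-1))/6 = 5/12.
Left endpoints: -1, -7/12, -1/6, 0.25, 2/3, 13/12.
f(-1) = 0, f(-7/12) = 5/3, f(-1/6) = 10/3, f(0.25) = 5, f(2/3) = 20/3, f(13/12) = 25/3.
Sum = Δx · [f(-1) + f(-7/12) + f(-1/6) + ...].
Sum ≈ 10.417.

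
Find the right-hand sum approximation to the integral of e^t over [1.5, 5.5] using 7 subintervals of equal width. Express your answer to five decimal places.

315.34278

Δt = (5.5 − 1.5)/7 = 4/7.
Right endpoints: 29/14, 37/14, 45/14, 53/14, 61/14, 69/14, 5.5.
f(29/14) ≈ 7.93615, f(37/14) ≈ 14.05330, f(45/14) ≈ 24.88551, f(53/14) ≈ 44.06714, f(61/14) ≈ 78.03386, f(69/14) ≈ 138.18197, f(5.5) ≈ 244.69193.
Sum = Δt · [f(29/14) + f(37/14) + f(45/14) + ...].
Sum ≈ 315.34278.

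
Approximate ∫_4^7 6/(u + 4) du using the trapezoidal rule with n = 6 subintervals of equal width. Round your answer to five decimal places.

Δu = (7 − 4)/6 = 0.5.
f(4) = 0.75, f(4.5) = 12/17, f(5) = 2/3, f(5.5) = 12/19, f(6) = 0.6, f(6.5) = 4/7, f(7) = 6/11.
T_6 = (Δu/2)·[f(u_0) + 2f(u_1) + ... + 2f(u_{5}) + f(u_6)].
Sum ≈ 1.91164.

1.91164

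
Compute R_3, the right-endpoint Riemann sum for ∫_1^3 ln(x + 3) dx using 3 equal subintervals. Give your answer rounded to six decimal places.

Δx = (3 − 1)/3 = 2/3.
Right endpoints: 5/3, 7/3, 3.
f(5/3) ≈ 1.540445, f(7/3) ≈ 1.673976, f(3) ≈ 1.791759.
Sum = Δx · [f(5/3) + f(7/3) + f(3)].
Sum ≈ 3.337454.

3.337454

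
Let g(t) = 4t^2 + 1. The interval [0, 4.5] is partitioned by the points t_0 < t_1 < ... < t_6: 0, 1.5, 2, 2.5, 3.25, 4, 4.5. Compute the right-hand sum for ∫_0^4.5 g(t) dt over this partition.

Subinterval widths: 1.5, 0.5, 0.5, 0.75, 0.75, 0.5.
Right endpoints: 1.5, 2, 2.5, 3.25, 4, 4.5.
g(1.5) = 10, g(2) = 17, g(2.5) = 26, g(3.25) = 43.25, g(4) = 65, g(4.5) = 82.
Sum = Σ Δt_i · g(t_i).
Sum = 158.6875.

158.6875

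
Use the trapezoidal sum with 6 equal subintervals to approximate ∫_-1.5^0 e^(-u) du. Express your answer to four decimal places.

3.4998

Δu = (0 − (-1.5))/6 = 0.25.
f(-1.5) ≈ 4.4817, f(-1.25) ≈ 3.4903, f(-1) ≈ 2.7183, f(-0.75) ≈ 2.1170, f(-0.5) ≈ 1.6487, f(-0.25) ≈ 1.2840, f(0) ≈ 1.0000.
T_6 = (Δu/2)·[f(u_0) + 2f(u_1) + ... + 2f(u_{5}) + f(u_6)].
Sum ≈ 3.4998.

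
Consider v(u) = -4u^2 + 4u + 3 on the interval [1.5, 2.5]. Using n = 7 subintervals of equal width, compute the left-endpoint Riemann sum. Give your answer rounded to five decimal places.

-4.48980

Δu = (2.5 − 1.5)/7 = 1/7.
Left endpoints: 1.5, 23/14, 25/14, 27/14, 29/14, 31/14, 33/14.
v(1.5) = 0, v(23/14) = -60/49, v(25/14) = -128/49, v(27/14) = -204/49, v(29/14) = -288/49, v(31/14) = -380/49, v(33/14) = -480/49.
Sum = Δu · [v(1.5) + v(23/14) + v(25/14) + ...].
Sum ≈ -4.48980.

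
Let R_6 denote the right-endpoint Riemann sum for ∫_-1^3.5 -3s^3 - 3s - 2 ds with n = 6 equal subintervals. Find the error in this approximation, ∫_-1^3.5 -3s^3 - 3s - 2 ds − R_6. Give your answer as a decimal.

Exact integral: ∫_-1^3.5 f(s) ds = -137.671875.
R_6 = -196.83984375.
Error = -137.671875 − (-196.83984375) = 59.16796875.

59.16796875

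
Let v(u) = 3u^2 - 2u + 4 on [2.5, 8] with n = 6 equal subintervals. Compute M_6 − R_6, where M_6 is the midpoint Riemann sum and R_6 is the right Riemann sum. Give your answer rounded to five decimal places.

-77.83073

M_6 ≈ 459.4696181.
R_6 ≈ 537.3003472.
M_6 − R_6 ≈ -77.83073.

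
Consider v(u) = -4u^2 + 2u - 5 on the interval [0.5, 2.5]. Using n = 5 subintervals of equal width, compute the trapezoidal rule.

Δu = (2.5 − 0.5)/5 = 0.4.
v(0.5) = -5, v(0.9) = -6.44, v(1.3) = -9.16, v(1.7) = -13.16, v(2.1) = -18.44, v(2.5) = -25.
T_5 = (Δu/2)·[v(u_0) + 2v(u_1) + ... + 2v(u_{4}) + v(u_5)].
Sum = -24.88.

-24.88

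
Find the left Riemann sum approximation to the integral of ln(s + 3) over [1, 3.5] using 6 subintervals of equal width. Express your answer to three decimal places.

Δs = (3.5 − 1)/6 = 5/12.
Left endpoints: 1, 17/12, 11/6, 2.25, 8/3, 37/12.
f(1) ≈ 1.386, f(17/12) ≈ 1.485, f(11/6) ≈ 1.576, f(2.25) ≈ 1.658, f(8/3) ≈ 1.735, f(37/12) ≈ 1.806.
Sum = Δs · [f(1) + f(17/12) + f(11/6) + ...].
Sum ≈ 4.019.

4.019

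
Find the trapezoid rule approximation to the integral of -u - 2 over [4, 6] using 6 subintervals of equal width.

Δu = (6 − 4)/6 = 1/3.
f(4) = -6, f(13/3) = -19/3, f(14/3) = -20/3, f(5) = -7, f(16/3) = -22/3, f(17/3) = -23/3, f(6) = -8.
T_6 = (Δu/2)·[f(u_0) + 2f(u_1) + ... + 2f(u_{5}) + f(u_6)].
Sum = -14.

-14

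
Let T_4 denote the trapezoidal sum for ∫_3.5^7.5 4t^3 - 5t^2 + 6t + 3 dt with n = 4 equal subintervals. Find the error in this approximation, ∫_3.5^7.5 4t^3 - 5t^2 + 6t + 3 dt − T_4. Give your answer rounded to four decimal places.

Exact integral: ∫_3.5^7.5 f(t) dt ≈ 2526.333333.
T_4 = 2567.
Error ≈ 2526.333333 − 2567 ≈ -40.6667.

-40.6667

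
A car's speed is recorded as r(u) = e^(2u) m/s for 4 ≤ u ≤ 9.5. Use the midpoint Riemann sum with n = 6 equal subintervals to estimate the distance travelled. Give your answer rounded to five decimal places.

77867209.57173

Δu = (9.5 − 4)/6 = 11/12.
Midpoints: 107/24, 5.375, 151/24, 173/24, 8.125, 217/24.
r(107/24) ≈ 7455.19711, r(5.375) ≈ 46630.02845, r(151/24) ≈ 291656.88336, r(173/24) ≈ 1824226.58597, r(8.125) ≈ 11409991.76383, r(217/24) ≈ 71366086.34680.
Sum = Δu · [r(107/24) + r(5.375) + r(151/24) + ...].
Sum ≈ 77867209.57173.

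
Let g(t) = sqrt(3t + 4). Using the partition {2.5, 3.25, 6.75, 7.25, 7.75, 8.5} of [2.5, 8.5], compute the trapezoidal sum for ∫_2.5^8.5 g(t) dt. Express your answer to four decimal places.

26.8368

Subinterval widths: 0.75, 3.5, 0.5, 0.5, 0.75.
g(2.5) ≈ 3.3912, g(3.25) ≈ 3.7081, g(6.75) ≈ 4.9244, g(7.25) ≈ 5.0744, g(7.75) ≈ 5.2202, g(8.5) ≈ 5.4314.
On each subinterval the trapezoid contributes (Δt_i/2)·[g(t_{i-1}) + g(t_i)].
Sum ≈ 26.8368.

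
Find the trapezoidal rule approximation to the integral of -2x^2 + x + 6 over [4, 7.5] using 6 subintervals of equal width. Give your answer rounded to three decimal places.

-197.855

Δx = (7.5 − 4)/6 = 7/12.
f(4) = -22, f(55/12) = -2263/72, f(31/6) = -380/9, f(5.75) = -54.375, f(19/3) = -611/9, f(83/12) = -5959/72, f(7.5) = -99.
T_6 = (Δx/2)·[f(x_0) + 2f(x_1) + ... + 2f(x_{5}) + f(x_6)].
Sum ≈ -197.855.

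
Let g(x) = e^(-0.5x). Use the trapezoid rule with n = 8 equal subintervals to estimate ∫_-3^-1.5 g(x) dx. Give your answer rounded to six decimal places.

Δx = (-1.5 − (-3))/8 = 0.1875.
g(-3) ≈ 4.481689, g(-2.8125) ≈ 4.080624, g(-2.625) ≈ 3.715451, g(-2.4375) ≈ 3.382956, g(-2.25) ≈ 3.080217, g(-2.0625) ≈ 2.804569, g(-1.875) ≈ 2.553589, g(-1.6875) ≈ 2.325070, g(-1.5) ≈ 2.117000.
T_8 = (Δx/2)·[g(x_0) + 2g(x_1) + ... + 2g(x_{7}) + g(x_8)].
Sum ≈ 4.732842.

4.732842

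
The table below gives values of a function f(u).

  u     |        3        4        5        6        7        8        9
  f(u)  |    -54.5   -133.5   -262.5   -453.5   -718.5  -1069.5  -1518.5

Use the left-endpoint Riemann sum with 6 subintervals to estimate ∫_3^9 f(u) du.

-2692

Δu = 1.
Sum = 1·[(-54.5) + (-133.5) + (-262.5) + (-453.5) + (-718.5) + (-1069.5)] = -2692.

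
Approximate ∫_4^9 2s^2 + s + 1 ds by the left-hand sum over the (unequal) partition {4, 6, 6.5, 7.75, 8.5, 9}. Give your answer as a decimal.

Subinterval widths: 2, 0.5, 1.25, 0.75, 0.5.
Left endpoints: 4, 6, 6.5, 7.75, 8.5.
f(4) = 37, f(6) = 79, f(6.5) = 92, f(7.75) = 128.875, f(8.5) = 154.
Sum = Σ Δs_i · f(s_i).
Sum = 402.15625.

402.15625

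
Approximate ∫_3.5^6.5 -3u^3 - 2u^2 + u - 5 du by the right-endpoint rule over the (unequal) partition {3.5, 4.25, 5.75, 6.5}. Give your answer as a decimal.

-1834.08984375

Subinterval widths: 0.75, 1.5, 0.75.
Right endpoints: 4.25, 5.75, 6.5.
f(4.25) = -267.171875, f(5.75) = -635.703125, f(6.5) = -906.875.
Sum = Σ Δu_i · f(u_i).
Sum = -1834.08984375.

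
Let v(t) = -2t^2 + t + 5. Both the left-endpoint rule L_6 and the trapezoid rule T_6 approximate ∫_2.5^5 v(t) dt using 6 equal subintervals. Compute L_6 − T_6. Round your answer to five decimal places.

L_6 ≈ -43.8946759.
T_6 ≈ -51.1863426.
L_6 − T_6 ≈ 7.29167.

7.29167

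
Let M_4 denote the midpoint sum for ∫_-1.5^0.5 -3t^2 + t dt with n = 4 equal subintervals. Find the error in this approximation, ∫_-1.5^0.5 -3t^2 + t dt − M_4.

Exact integral: ∫_-1.5^0.5 f(t) dt = -4.5.
M_4 = -4.375.
Error = -4.5 − (-4.375) = -0.125.

-0.125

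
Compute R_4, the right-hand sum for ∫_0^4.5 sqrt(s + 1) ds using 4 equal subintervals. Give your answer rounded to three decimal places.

8.660

Δs = (4.5 − 0)/4 = 1.125.
Right endpoints: 1.125, 2.25, 3.375, 4.5.
f(1.125) ≈ 1.458, f(2.25) ≈ 1.803, f(3.375) ≈ 2.092, f(4.5) ≈ 2.345.
Sum = Δs · [f(1.125) + f(2.25) + f(3.375) + f(4.5)].
Sum ≈ 8.660.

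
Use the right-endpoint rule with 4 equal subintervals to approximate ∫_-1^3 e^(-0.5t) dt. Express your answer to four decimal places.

2.1975

Δt = (3 − (-1))/4 = 1.
Right endpoints: 0, 1, 2, 3.
f(0) ≈ 1.0000, f(1) ≈ 0.6065, f(2) ≈ 0.3679, f(3) ≈ 0.2231.
Sum = Δt · [f(0) + f(1) + f(2) + f(3)].
Sum ≈ 2.1975.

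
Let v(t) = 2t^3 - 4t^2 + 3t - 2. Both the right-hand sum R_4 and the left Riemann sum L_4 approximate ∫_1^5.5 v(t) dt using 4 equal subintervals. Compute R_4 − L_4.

255.65625

R_4 ≈ 413.947266.
L_4 ≈ 158.291016.
R_4 − L_4 = 255.65625.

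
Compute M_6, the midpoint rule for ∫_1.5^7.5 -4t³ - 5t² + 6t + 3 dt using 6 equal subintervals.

Δt = (7.5 − 1.5)/6 = 1.
Midpoints: 2, 3, 4, 5, 6, 7.
f(2) = -37, f(3) = -132, f(4) = -309, f(5) = -592, f(6) = -1005, f(7) = -1572.
Sum = Δt · [f(2) + f(3) + f(4) + ...].
Sum = -3647.

-3647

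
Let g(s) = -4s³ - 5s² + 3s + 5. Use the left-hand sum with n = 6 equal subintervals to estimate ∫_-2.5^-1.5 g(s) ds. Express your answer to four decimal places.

Δs = (-1.5 − (-2.5))/6 = 1/6.
Left endpoints: -2.5, -7/3, -13/6, -2, -11/6, -5/3.
g(-2.5) = 28.75, g(-7/3) = 583/27, g(-13/6) = 1697/108, g(-2) = 11, g(-11/6) = 793/108, g(-5/3) = 125/27.
Sum = Δs · [g(-2.5) + g(-7/3) + g(-13/6) + ...].
Sum ≈ 14.8380.

14.8380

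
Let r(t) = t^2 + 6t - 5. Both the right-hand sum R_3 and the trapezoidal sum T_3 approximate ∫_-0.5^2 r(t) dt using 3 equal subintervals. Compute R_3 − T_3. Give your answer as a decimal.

R_3 ≈ 9.56019.
T_3 ≈ 1.74769.
R_3 − T_3 = 7.8125.

7.8125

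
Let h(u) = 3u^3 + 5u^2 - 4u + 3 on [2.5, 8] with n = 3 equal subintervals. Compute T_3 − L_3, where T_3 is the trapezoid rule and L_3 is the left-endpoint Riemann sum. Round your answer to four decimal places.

1609.5521

T_3 ≈ 3931.978009.
L_3 ≈ 2322.425926.
T_3 − L_3 ≈ 1609.5521.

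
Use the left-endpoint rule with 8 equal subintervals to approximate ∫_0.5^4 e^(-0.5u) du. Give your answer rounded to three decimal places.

Δu = (4 − 0.5)/8 = 0.4375.
Left endpoints: 0.5, 0.9375, 1.375, 1.8125, 2.25, 2.6875, 3.125, 3.5625.
f(0.5) ≈ 0.779, f(0.9375) ≈ 0.626, f(1.375) ≈ 0.503, f(1.8125) ≈ 0.404, f(2.25) ≈ 0.325, f(2.6875) ≈ 0.261, f(3.125) ≈ 0.210, f(3.5625) ≈ 0.168.
Sum = Δu · [f(0.5) + f(0.9375) + f(1.375) + ...].
Sum ≈ 1.433.

1.433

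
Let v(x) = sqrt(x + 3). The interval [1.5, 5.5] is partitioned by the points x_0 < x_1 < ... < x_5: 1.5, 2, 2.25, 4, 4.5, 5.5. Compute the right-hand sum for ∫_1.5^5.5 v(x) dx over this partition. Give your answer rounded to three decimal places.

Subinterval widths: 0.5, 0.25, 1.75, 0.5, 1.
Right endpoints: 2, 2.25, 4, 4.5, 5.5.
v(2) ≈ 2.236, v(2.25) ≈ 2.291, v(4) ≈ 2.646, v(4.5) ≈ 2.739, v(5.5) ≈ 2.915.
Sum = Σ Δx_i · v(x_i).
Sum ≈ 10.606.

10.606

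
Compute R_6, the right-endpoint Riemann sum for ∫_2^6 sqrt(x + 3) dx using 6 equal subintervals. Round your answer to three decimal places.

Δx = (6 − 2)/6 = 2/3.
Right endpoints: 8/3, 10/3, 4, 14/3, 16/3, 6.
f(8/3) ≈ 2.380, f(10/3) ≈ 2.517, f(4) ≈ 2.646, f(14/3) ≈ 2.769, f(16/3) ≈ 2.887, f(6) ≈ 3.000.
Sum = Δx · [f(8/3) + f(10/3) + f(4) + ...].
Sum ≈ 10.799.

10.799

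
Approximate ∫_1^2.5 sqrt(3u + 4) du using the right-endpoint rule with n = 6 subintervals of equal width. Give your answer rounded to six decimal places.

4.643225

Δu = (2.5 − 1)/6 = 0.25.
Right endpoints: 1.25, 1.5, 1.75, 2, 2.25, 2.5.
f(1.25) ≈ 2.783882, f(1.5) ≈ 2.915476, f(1.75) ≈ 3.041381, f(2) ≈ 3.162278, f(2.25) ≈ 3.278719, f(2.5) ≈ 3.391165.
Sum = Δu · [f(1.25) + f(1.5) + f(1.75) + ...].
Sum ≈ 4.643225.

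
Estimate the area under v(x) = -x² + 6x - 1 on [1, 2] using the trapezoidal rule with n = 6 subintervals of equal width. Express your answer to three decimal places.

Δx = (2 − 1)/6 = 1/6.
v(1) = 4, v(7/6) = 167/36, v(4/3) = 47/9, v(1.5) = 5.75, v(5/3) = 56/9, v(11/6) = 239/36, v(2) = 7.
T_6 = (Δx/2)·[v(x_0) + 2v(x_1) + ... + 2v(x_{5}) + v(x_6)].
Sum ≈ 5.662.

5.662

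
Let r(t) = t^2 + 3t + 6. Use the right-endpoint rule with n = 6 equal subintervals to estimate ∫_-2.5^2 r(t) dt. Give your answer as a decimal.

Δt = (2 − (-2.5))/6 = 0.75.
Right endpoints: -1.75, -1, -0.25, 0.5, 1.25, 2.
r(-1.75) = 3.8125, r(-1) = 4, r(-0.25) = 5.3125, r(0.5) = 7.75, r(1.25) = 11.3125, r(2) = 16.
Sum = Δt · [r(-1.75) + r(-1) + r(-0.25) + ...].
Sum = 36.140625.

36.140625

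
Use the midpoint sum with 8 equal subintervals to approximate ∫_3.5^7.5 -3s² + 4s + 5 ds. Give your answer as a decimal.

-270.75

Δs = (7.5 − 3.5)/8 = 0.5.
Midpoints: 3.75, 4.25, 4.75, 5.25, 5.75, 6.25, 6.75, 7.25.
f(3.75) = -22.1875, f(4.25) = -32.1875, f(4.75) = -43.6875, f(5.25) = -56.6875, f(5.75) = -71.1875, f(6.25) = -87.1875, f(6.75) = -104.6875, f(7.25) = -123.6875.
Sum = Δs · [f(3.75) + f(4.25) + f(4.75) + ...].
Sum = -270.75.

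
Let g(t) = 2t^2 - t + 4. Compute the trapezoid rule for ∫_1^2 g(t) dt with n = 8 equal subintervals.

Δt = (2 − 1)/8 = 0.125.
g(1) = 5, g(1.125) = 5.40625, g(1.25) = 5.875, g(1.375) = 6.40625, g(1.5) = 7, g(1.625) = 7.65625, g(1.75) = 8.375, g(1.875) = 9.15625, g(2) = 10.
T_8 = (Δt/2)·[g(t_0) + 2g(t_1) + ... + 2g(t_{7}) + g(t_8)].
Sum = 7.171875.

7.171875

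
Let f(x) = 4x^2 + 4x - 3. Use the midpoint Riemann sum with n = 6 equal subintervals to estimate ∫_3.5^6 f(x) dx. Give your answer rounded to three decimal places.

270.689

Δx = (6 − 3.5)/6 = 5/12.
Midpoints: 89/24, 4.125, 109/24, 119/24, 5.375, 139/24.
f(89/24) = 9625/144, f(4.125) = 81.5625, f(109/24) = 14065/144, f(119/24) = 16585/144, f(5.375) = 134.0625, f(139/24) = 22225/144.
Sum = Δx · [f(89/24) + f(4.125) + f(109/24) + ...].
Sum ≈ 270.689.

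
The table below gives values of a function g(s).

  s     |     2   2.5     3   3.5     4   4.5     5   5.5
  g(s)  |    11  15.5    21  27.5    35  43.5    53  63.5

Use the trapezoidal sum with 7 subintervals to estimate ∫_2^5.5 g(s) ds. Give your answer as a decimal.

Δs = 0.5.
T_7 = (0.5/2)·[11 + 2·15.5 + 2·21 + 2·27.5 + 2·35 + 2·43.5 + 2·53 + 63.5] = 116.375.

116.375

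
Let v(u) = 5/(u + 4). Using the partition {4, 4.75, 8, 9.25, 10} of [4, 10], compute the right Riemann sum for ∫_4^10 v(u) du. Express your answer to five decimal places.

2.52229

Subinterval widths: 0.75, 3.25, 1.25, 0.75.
Right endpoints: 4.75, 8, 9.25, 10.
v(4.75) = 4/7, v(8) = 5/12, v(9.25) = 20/53, v(10) = 5/14.
Sum = Σ Δu_i · v(u_i).
Sum ≈ 2.52229.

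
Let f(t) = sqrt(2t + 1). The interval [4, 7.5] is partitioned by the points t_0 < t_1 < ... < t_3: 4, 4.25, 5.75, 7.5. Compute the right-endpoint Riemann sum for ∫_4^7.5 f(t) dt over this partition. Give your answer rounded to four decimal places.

13.0739

Subinterval widths: 0.25, 1.5, 1.75.
Right endpoints: 4.25, 5.75, 7.5.
f(4.25) ≈ 3.0822, f(5.75) ≈ 3.5355, f(7.5) ≈ 4.0000.
Sum = Σ Δt_i · f(t_i).
Sum ≈ 13.0739.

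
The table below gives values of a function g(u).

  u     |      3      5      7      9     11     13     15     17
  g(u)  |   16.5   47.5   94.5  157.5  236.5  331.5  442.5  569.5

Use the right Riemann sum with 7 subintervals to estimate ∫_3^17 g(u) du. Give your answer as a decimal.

3759

Δu = 2.
Sum = 2·[47.5 + 94.5 + 157.5 + 236.5 + 331.5 + 442.5 + 569.5] = 3759.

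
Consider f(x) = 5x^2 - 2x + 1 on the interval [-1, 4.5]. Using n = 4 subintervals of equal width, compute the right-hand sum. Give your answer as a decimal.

207.06640625

Δx = (4.5 − (-1))/4 = 1.375.
Right endpoints: 0.375, 1.75, 3.125, 4.5.
f(0.375) = 0.953125, f(1.75) = 12.8125, f(3.125) = 43.578125, f(4.5) = 93.25.
Sum = Δx · [f(0.375) + f(1.75) + f(3.125) + f(4.5)].
Sum = 207.06640625.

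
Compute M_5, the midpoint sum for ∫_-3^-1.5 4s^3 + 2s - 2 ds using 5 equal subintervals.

-85.38375

Δs = (-1.5 − (-3))/5 = 0.3.
Midpoints: -2.85, -2.55, -2.25, -1.95, -1.65.
f(-2.85) = -100.2965, f(-2.55) = -73.4255, f(-2.25) = -52.0625, f(-1.95) = -35.5595, f(-1.65) = -23.2685.
Sum = Δs · [f(-2.85) + f(-2.55) + f(-2.25) + f(-1.95) + f(-1.65)].
Sum = -85.38375.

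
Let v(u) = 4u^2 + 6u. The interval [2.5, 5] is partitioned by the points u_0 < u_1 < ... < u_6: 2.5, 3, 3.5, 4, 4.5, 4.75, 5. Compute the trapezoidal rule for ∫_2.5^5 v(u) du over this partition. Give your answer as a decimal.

202.4375

Subinterval widths: 0.5, 0.5, 0.5, 0.5, 0.25, 0.25.
v(2.5) = 40, v(3) = 54, v(3.5) = 70, v(4) = 88, v(4.5) = 108, v(4.75) = 118.75, v(5) = 130.
On each subinterval the trapezoid contributes (Δu_i/2)·[v(u_{i-1}) + v(u_i)].
Sum = 202.4375.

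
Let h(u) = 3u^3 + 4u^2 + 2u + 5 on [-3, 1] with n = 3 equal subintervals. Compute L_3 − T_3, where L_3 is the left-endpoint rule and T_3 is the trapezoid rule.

-40

L_3 ≈ -56.592593.
T_3 ≈ -16.592593.
L_3 − T_3 = -40.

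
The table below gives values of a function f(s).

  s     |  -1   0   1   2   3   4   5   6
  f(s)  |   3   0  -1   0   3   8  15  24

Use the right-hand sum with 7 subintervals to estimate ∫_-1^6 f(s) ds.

49

Δs = 1.
Sum = 1·[0 + (-1) + 0 + 3 + 8 + 15 + 24] = 49.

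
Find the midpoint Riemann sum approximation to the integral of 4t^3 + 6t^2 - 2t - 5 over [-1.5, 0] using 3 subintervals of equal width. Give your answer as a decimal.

Δt = (0 − (-1.5))/3 = 0.5.
Midpoints: -1.25, -0.75, -0.25.
f(-1.25) = -0.9375, f(-0.75) = -1.8125, f(-0.25) = -4.1875.
Sum = Δt · [f(-1.25) + f(-0.75) + f(-0.25)].
Sum = -3.46875.

-3.46875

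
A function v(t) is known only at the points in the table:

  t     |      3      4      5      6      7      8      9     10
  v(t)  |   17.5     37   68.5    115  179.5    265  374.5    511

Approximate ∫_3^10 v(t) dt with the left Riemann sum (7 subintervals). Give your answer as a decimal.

1057

Δt = 1.
Sum = 1·[17.5 + 37 + 68.5 + 115 + 179.5 + 265 + 374.5] = 1057.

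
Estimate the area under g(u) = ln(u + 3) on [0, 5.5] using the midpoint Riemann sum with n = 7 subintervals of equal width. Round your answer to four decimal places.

9.4002

Δu = (5.5 − 0)/7 = 11/14.
Midpoints: 11/28, 33/28, 55/28, 2.75, 99/28, 121/28, 143/28.
g(11/28) ≈ 1.2217, g(33/28) ≈ 1.4300, g(55/28) ≈ 1.6023, g(2.75) ≈ 1.7492, g(99/28) ≈ 1.8773, g(121/28) ≈ 1.9908, g(143/28) ≈ 2.0927.
Sum = Δu · [g(11/28) + g(33/28) + g(55/28) + ...].
Sum ≈ 9.4002.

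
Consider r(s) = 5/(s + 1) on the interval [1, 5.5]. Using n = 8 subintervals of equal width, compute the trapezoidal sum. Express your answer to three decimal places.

5.923

Δs = (5.5 − 1)/8 = 0.5625.
r(1) = 2.5, r(1.5625) = 80/41, r(2.125) = 1.6, r(2.6875) = 80/59, r(3.25) = 20/17, r(3.8125) = 80/77, r(4.375) = 40/43, r(4.9375) = 16/19, r(5.5) = 10/13.
T_8 = (Δs/2)·[r(s_0) + 2r(s_1) + ... + 2r(s_{7}) + r(s_8)].
Sum ≈ 5.923.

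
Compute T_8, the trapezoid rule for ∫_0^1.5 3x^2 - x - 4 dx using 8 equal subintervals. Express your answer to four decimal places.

-3.7236

Δx = (1.5 − 0)/8 = 0.1875.
f(0) = -4, f(0.1875) = -4.08203125, f(0.375) = -3.953125, f(0.5625) = -3.61328125, f(0.75) = -3.0625, f(0.9375) = -2.30078125, f(1.125) = -1.328125, f(1.3125) = -0.14453125, f(1.5) = 1.25.
T_8 = (Δx/2)·[f(x_0) + 2f(x_1) + ... + 2f(x_{7}) + f(x_8)].
Sum ≈ -3.7236.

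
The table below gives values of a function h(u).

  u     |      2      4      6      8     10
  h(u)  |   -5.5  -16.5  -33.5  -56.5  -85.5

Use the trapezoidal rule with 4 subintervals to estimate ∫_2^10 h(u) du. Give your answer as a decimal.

-304

Δu = 2.
T_4 = (2/2)·[(-5.5) + 2·(-16.5) + 2·(-33.5) + 2·(-56.5) + (-85.5)] = -304.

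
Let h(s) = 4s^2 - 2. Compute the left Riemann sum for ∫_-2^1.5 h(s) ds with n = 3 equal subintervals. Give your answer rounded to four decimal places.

15.4259

Δs = (1.5 − (-2))/3 = 7/6.
Left endpoints: -2, -5/6, 1/3.
h(-2) = 14, h(-5/6) = 7/9, h(1/3) = -14/9.
Sum = Δs · [h(-2) + h(-5/6) + h(1/3)].
Sum ≈ 15.4259.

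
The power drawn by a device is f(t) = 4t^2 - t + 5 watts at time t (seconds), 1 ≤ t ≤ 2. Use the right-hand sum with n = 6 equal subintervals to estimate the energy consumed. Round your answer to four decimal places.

Δt = (2 − 1)/6 = 1/6.
Right endpoints: 7/6, 4/3, 1.5, 5/3, 11/6, 2.
f(7/6) = 167/18, f(4/3) = 97/9, f(1.5) = 12.5, f(5/3) = 130/9, f(11/6) = 299/18, f(2) = 19.
Sum = Δt · [f(7/6) + f(4/3) + f(1.5) + ...].
Sum ≈ 13.7685.

13.7685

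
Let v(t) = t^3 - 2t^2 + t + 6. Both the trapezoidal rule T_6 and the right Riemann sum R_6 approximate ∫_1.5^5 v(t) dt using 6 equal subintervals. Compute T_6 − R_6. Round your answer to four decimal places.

-23.2240

T_6 ≈ 107.814381.
R_6 ≈ 131.038339.
T_6 − R_6 ≈ -23.2240.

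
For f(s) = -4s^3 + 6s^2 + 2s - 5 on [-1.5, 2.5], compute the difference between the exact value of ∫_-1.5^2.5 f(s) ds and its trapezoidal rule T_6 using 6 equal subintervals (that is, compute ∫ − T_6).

Exact integral: ∫_-1.5^2.5 f(s) ds = -12.
T_6 = -12.
Error = -12 − (-12) = 0.

0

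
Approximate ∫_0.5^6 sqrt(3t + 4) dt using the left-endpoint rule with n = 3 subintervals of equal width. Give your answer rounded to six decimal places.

Δt = (6 − 0.5)/3 = 11/6.
Left endpoints: 0.5, 7/3, 25/6.
f(0.5) ≈ 2.345208, f(7/3) ≈ 3.316625, f(25/6) ≈ 4.062019.
Sum = Δt · [f(0.5) + f(7/3) + f(25/6)].
Sum ≈ 17.827062.

17.827062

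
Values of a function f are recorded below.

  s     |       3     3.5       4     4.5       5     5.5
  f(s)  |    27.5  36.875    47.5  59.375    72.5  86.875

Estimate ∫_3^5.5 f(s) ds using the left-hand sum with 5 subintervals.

Δs = 0.5.
Sum = 0.5·[27.5 + 36.875 + 47.5 + 59.375 + 72.5] = 121.875.

121.875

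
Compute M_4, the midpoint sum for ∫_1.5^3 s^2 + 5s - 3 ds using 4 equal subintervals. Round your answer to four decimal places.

Δs = (3 − 1.5)/4 = 0.375.
Midpoints: 1.6875, 2.0625, 2.4375, 2.8125.
f(1.6875) = 8.28515625, f(2.0625) = 11.56640625, f(2.4375) = 15.12890625, f(2.8125) = 18.97265625.
Sum = Δs · [f(1.6875) + f(2.0625) + f(2.4375) + f(2.8125)].
Sum ≈ 20.2324.

20.2324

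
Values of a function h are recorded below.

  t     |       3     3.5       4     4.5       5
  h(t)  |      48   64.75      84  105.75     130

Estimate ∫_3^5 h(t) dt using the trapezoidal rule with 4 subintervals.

Δt = 0.5.
T_4 = (0.5/2)·[48 + 2·64.75 + 2·84 + 2·105.75 + 130] = 171.75.

171.75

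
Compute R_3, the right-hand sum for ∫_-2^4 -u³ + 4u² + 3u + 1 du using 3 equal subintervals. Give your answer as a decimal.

58

Δu = (4 − (-2))/3 = 2.
Right endpoints: 0, 2, 4.
f(0) = 1, f(2) = 15, f(4) = 13.
Sum = Δu · [f(0) + f(2) + f(4)].
Sum = 58.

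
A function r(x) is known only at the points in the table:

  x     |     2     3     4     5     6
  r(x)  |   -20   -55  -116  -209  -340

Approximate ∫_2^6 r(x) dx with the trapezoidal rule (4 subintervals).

Δx = 1.
T_4 = (1/2)·[(-20) + 2·(-55) + 2·(-116) + 2·(-209) + (-340)] = -560.

-560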